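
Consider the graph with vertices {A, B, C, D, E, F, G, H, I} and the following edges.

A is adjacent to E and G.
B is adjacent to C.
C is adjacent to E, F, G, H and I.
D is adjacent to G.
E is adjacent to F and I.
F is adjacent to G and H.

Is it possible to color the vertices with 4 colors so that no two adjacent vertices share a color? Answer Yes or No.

Yes

The chromatic number is 3. C, E, I form a triangle, so at least 3 colors are needed.
3 colors suffice: color red → {A, C, D}; color blue → {B, E, G, H}; color green → {F, I}.
Since 4 ≥ 3, a proper 4-coloring certainly exists.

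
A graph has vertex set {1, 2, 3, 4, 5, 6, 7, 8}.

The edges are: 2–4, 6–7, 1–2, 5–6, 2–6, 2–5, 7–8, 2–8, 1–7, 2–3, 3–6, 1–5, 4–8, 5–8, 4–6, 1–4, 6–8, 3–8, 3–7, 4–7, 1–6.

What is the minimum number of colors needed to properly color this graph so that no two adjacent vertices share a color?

4

3, 6, 7, 8 are mutually adjacent (a clique of size 4), so at least 4 colors are needed.
4 colors suffice: color a → {6}; color b → {2, 7}; color c → {1, 8}; color d → {3, 4, 5}. No two adjacent vertices share a color.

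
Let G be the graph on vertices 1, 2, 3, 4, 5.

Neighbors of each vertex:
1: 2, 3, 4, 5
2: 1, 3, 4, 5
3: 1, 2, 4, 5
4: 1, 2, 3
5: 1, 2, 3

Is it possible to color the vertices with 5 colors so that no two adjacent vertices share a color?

The chromatic number is 4. 1, 2, 3, 5 form a clique, so at least 4 colors are needed.
One proper 4-coloring: 1=red, 2=green, 3=blue, 4=yellow, 5=yellow.
Since 5 ≥ 4, a proper 5-coloring certainly exists.

Yes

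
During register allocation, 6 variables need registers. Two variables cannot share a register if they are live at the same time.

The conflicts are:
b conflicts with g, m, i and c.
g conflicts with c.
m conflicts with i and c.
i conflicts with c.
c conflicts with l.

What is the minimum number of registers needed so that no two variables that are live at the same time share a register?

b, m, i, c are mutually in conflict, so at least 4 registers are needed.
A valid assignment using 4 registers: b=2, g=3, m=3, i=4, c=1, l=2. Each listed conflict is separated.

4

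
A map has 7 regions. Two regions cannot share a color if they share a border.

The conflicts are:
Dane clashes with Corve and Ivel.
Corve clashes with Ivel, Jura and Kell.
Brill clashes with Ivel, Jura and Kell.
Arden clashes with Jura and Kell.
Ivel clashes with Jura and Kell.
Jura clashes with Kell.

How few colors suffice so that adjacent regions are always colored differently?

Brill, Ivel, Jura, Kell all conflict with each other, so at least 4 colors are needed.
One proper 4-coloring: Dane=1, Corve=4, Brill=4, Arden=2, Ivel=2, Jura=3, Kell=1. Every pair that conflicts lands in different colors.

4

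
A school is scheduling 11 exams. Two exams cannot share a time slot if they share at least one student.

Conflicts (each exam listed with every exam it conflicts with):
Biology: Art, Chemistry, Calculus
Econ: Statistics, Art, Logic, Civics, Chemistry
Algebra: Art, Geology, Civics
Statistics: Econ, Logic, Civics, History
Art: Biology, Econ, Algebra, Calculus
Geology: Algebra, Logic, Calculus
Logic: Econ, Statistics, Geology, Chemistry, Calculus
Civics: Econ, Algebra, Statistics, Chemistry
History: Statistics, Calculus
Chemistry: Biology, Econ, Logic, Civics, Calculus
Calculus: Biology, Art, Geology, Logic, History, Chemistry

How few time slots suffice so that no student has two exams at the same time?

Econ, Civics, Chemistry are mutually in conflict, so at least 3 time slots are needed.
3 time slots suffice: time slot 1 → {Econ, Algebra, Calculus}; time slot 2 → {Statistics, Art, Geology, Chemistry}; time slot 3 → {Biology, Logic, Civics, History}. Each listed conflict is separated.

3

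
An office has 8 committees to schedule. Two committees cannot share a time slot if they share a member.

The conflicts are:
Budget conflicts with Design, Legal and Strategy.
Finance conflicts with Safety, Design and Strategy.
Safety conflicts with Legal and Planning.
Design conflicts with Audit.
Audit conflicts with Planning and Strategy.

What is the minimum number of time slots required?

3

The cycle Planning-Audit-Strategy-Finance-Safety-Planning has odd length 5, so it cannot be 2-colored; at least 3 time slots are needed.
3 time slots suffice: Budget=2, Finance=2, Safety=1, Design=1, Audit=2, Legal=3, Planning=3, Strategy=1. Every pair that conflicts lands in different time slots.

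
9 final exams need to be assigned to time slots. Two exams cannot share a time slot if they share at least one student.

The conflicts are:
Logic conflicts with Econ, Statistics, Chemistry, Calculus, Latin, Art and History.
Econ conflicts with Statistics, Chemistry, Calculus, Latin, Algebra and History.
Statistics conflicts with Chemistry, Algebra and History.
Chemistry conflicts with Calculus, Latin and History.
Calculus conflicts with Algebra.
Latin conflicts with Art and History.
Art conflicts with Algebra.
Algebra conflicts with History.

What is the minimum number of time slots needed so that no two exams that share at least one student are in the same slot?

5

Logic, Econ, Chemistry, Latin, History are mutually in conflict, so at least 5 time slots are needed.
5 time slots suffice: time slot 1 → {Logic, Algebra}; time slot 2 → {Econ, Art}; time slot 3 → {Calculus, History}; time slot 4 → {Chemistry}; time slot 5 → {Statistics, Latin}. No two conflicting exams share a time slot.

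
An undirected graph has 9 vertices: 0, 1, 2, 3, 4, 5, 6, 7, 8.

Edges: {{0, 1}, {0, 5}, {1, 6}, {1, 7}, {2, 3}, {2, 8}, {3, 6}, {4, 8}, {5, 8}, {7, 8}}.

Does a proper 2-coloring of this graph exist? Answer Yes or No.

The cycle 0-5-8-7-1-0 has odd length 5, so it cannot be 2-colored; at least 3 colors are needed.
So 2 colors are not enough.

No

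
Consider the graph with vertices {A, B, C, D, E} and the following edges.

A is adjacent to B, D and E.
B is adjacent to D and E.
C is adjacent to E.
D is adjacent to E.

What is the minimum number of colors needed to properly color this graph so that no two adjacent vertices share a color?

A, B, D, E form a clique, so at least 4 colors are needed.
A valid assignment using 4 colors: A=4, B=3, C=2, D=2, E=1. Each edge has distinct colors on its endpoints.

4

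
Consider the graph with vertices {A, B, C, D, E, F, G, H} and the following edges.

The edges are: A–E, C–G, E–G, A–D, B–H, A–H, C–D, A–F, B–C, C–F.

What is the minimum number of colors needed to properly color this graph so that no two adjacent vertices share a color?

3

The cycle H-A-F-C-B-H has odd length 5, so it cannot be 2-colored; at least 3 colors are needed.
A valid assignment using 3 colors: A=1, B=3, C=1, D=2, E=3, F=2, G=2, H=2. Each edge has distinct colors on its endpoints.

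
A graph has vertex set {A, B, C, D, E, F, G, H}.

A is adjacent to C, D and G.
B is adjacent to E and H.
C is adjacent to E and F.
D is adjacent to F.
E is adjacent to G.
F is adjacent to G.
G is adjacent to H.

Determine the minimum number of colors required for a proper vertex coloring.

D and F are adjacent, so at least 2 colors are needed.
2 colors suffice: color red → {B, C, D, G}; color blue → {A, E, F, H}. Every edge joins two different colors.

2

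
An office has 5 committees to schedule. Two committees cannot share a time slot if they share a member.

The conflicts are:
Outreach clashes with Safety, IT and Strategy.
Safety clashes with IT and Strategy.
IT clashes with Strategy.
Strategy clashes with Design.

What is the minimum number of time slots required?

4

Outreach, Safety, IT, Strategy are mutually in conflict, so at least 4 time slots are needed.
4 time slots suffice: time slot 1 → {Strategy}; time slot 2 → {IT, Design}; time slot 3 → {Outreach}; time slot 4 → {Safety}. No two conflicting committees share a time slot.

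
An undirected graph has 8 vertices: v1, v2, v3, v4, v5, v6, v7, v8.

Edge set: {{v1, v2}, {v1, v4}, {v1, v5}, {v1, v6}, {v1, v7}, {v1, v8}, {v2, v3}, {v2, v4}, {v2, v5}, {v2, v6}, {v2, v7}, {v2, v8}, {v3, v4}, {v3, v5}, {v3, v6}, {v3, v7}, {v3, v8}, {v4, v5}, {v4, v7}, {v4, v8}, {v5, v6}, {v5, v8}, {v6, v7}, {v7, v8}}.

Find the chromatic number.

5

v2, v3, v4, v7, v8 are mutually adjacent (a clique of size 5), so at least 5 colors are needed.
5 colors suffice: color 1 → {v2}; color 2 → {v5, v7}; color 3 → {v4, v6}; color 4 → {v8}; color 5 → {v1, v3}. Each edge has distinct colors on its endpoints.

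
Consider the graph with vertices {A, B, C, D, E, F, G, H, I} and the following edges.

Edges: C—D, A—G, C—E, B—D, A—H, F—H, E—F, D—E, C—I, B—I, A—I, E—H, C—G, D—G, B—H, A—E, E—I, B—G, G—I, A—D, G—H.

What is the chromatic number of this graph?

3

C, D, E are pairwise adjacent, so at least 3 colors are needed.
One proper 3-coloring: A=green, B=green, C=green, D=blue, E=red, F=green, G=red, H=blue, I=blue. Each edge has distinct colors on its endpoints.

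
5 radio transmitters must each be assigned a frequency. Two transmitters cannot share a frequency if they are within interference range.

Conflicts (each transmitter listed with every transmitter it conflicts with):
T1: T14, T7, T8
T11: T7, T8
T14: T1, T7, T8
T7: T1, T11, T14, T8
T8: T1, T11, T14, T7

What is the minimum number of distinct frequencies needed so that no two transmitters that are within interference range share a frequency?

4

T1, T14, T7, T8 pairwise conflict, so at least 4 frequencies are needed.
A valid assignment using 4 frequencies: T1=4, T11=3, T14=3, T7=2, T8=1. No two conflicting transmitters share a frequency.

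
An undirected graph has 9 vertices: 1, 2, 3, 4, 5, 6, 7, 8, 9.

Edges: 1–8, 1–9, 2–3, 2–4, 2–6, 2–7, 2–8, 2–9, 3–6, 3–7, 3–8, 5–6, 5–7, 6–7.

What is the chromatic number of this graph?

2, 3, 6, 7 are pairwise adjacent (a clique of size 4), so at least 4 colors are needed.
A valid assignment using 4 colors: 1=red, 2=red, 3=blue, 4=blue, 5=red, 6=yellow, 7=green, 8=green, 9=blue. No two adjacent vertices share a color.

4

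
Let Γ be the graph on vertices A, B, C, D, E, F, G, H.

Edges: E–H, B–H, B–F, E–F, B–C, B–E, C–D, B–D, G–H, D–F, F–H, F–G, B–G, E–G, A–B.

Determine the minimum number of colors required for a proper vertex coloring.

5

B, E, F, G, H are pairwise adjacent (a clique of size 5), so at least 5 colors are needed.
5 colors suffice: color 1 → {B}; color 2 → {A, C, F}; color 3 → {D, G}; color 4 → {E}; color 5 → {H}. Each edge has distinct colors on its endpoints.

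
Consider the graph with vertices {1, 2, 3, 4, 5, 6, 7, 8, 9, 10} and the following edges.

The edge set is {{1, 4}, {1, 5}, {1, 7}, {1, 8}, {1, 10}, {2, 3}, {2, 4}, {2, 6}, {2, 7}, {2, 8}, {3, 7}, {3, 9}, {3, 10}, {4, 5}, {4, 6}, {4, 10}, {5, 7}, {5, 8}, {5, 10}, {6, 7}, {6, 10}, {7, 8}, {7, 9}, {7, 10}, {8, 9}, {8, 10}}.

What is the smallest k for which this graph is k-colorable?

5

1, 5, 7, 8, 10 are mutually adjacent (a clique of size 5), so at least 5 colors are needed.
5 colors suffice: 1=yellow, 2=blue, 3=green, 4=red, 5=purple, 6=green, 7=red, 8=green, 9=blue, 10=blue. No two adjacent vertices share a color.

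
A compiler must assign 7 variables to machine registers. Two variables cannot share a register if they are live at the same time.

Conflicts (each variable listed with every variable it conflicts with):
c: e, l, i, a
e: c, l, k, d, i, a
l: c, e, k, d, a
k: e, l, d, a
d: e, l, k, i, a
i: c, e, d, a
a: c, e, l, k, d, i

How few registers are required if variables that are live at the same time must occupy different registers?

e, l, k, d, a pairwise conflict, so at least 5 registers are needed.
A valid assignment using 5 registers: c=4, e=2, l=3, k=5, d=4, i=3, a=1. No two conflicting variables share a register.

5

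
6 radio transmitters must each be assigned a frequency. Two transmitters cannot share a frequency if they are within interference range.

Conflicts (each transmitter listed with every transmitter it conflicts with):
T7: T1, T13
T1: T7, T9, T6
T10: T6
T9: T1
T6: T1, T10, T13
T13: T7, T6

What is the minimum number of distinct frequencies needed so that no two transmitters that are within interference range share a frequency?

T6 and T13 conflict, so at least 2 frequencies are needed.
2 frequencies suffice: T7=1, T1=2, T10=2, T9=1, T6=1, T13=2. Each listed conflict is separated.

2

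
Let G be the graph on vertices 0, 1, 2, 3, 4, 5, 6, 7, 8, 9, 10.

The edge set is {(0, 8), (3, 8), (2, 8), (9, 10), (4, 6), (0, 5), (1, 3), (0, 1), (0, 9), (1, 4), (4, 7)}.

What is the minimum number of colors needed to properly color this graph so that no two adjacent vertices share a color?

0 and 5 are adjacent, so at least 2 colors are needed.
2 colors suffice: 0=red, 1=blue, 2=red, 3=red, 4=red, 5=blue, 6=blue, 7=blue, 8=blue, 9=blue, 10=red. Every edge joins two different colors.

2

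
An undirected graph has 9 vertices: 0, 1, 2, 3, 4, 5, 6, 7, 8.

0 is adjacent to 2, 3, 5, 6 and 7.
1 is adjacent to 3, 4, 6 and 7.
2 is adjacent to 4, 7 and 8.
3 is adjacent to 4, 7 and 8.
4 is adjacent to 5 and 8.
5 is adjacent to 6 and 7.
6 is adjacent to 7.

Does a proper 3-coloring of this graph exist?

No

0, 5, 6, 7 are pairwise adjacent (a clique of size 4), so at least 4 colors are needed.
So 3 colors are not enough.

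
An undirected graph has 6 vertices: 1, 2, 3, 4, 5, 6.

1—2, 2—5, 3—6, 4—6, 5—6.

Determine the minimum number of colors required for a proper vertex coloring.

3 and 6 are adjacent, so at least 2 colors are needed.
2 colors suffice: 1=b, 2=a, 3=b, 4=b, 5=b, 6=a. Every edge joins two different colors.

2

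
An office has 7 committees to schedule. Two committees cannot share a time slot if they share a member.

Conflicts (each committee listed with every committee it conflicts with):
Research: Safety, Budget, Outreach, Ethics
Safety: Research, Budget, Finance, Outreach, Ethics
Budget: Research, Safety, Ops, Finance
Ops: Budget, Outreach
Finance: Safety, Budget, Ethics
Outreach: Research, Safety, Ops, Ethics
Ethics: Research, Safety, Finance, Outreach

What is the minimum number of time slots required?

4

Research, Safety, Outreach, Ethics all conflict with each other, so at least 4 time slots are needed.
4 time slots suffice: Research=4, Safety=1, Budget=2, Ops=1, Finance=4, Outreach=2, Ethics=3. Every pair that conflicts lands in different time slots.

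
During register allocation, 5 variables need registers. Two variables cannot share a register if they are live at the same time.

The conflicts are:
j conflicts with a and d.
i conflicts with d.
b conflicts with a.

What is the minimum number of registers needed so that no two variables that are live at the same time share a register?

j and a conflict, so at least 2 registers are needed.
Using 2 registers: j=1, i=1, b=1, a=2, d=2. Every pair that conflicts lands in different registers.

2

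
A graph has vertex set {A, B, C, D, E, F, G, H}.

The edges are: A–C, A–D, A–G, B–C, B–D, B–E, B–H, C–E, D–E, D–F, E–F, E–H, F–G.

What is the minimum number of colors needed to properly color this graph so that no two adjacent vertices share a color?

3

B, D, E are pairwise adjacent, so at least 3 colors are needed.
3 colors suffice: color 1 → {A, E}; color 2 → {B, F}; color 3 → {C, D, G, H}. Every edge joins two different colors.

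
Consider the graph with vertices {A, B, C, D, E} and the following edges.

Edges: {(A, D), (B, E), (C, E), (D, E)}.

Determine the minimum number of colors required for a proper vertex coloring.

D and E are adjacent, so at least 2 colors are needed.
2 colors suffice: A=1, B=2, C=2, D=2, E=1. Every edge joins two different colors.

2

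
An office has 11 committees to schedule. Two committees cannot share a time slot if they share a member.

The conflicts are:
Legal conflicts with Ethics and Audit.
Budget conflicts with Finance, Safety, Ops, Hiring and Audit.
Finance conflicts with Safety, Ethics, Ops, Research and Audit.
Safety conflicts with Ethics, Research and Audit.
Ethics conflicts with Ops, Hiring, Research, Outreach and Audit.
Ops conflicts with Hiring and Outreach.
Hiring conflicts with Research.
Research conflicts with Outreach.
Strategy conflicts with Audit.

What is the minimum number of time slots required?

4

Finance, Safety, Ethics, Audit all conflict with each other, so at least 4 time slots are needed.
A valid assignment using 4 time slots: Legal=3, Budget=1, Finance=3, Safety=4, Ethics=1, Ops=2, Hiring=3, Research=2, Strategy=1, Outreach=3, Audit=2. Every pair that conflicts lands in different time slots.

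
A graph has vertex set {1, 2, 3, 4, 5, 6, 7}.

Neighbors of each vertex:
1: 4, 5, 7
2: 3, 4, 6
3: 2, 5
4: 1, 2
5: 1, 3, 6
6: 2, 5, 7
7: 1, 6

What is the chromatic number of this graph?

The cycle 4-2-3-5-1-4 has odd length 5, so it cannot be 2-colored; at least 3 colors are needed.
3 colors suffice: 1=red, 2=red, 3=blue, 4=blue, 5=green, 6=blue, 7=green. Each edge has distinct colors on its endpoints.

3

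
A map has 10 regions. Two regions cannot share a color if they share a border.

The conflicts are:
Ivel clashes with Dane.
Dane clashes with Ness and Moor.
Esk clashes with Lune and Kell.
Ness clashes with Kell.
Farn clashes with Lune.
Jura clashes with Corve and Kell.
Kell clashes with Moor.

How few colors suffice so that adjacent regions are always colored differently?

2

Dane and Ness conflict, so at least 2 colors are needed.
2 colors suffice: color 1 → {Dane, Corve, Lune, Kell}; color 2 → {Ivel, Esk, Ness, Farn, Jura, Moor}. No two conflicting regions share a color.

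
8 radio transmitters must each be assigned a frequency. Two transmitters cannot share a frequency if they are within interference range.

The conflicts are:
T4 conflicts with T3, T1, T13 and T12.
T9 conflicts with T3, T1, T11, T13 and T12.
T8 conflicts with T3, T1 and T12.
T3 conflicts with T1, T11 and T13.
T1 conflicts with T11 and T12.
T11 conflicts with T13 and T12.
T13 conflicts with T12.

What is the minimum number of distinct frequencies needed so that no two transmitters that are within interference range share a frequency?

4

T9, T3, T1, T11 all conflict with each other, so at least 4 frequencies are needed.
4 frequencies suffice: frequency 1 → {T3, T12}; frequency 2 → {T1, T13}; frequency 3 → {T4, T8, T11}; frequency 4 → {T9}. Every pair that conflicts lands in different frequencies.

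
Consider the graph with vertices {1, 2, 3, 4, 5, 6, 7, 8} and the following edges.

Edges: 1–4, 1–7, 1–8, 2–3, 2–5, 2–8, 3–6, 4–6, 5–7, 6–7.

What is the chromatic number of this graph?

The cycle 6-7-5-2-3-6 has odd length 5, so it cannot be 2-colored; at least 3 colors are needed.
3 colors suffice: color red → {2, 4, 7}; color blue → {1, 5, 6}; color green → {3, 8}. No two adjacent vertices share a color.

3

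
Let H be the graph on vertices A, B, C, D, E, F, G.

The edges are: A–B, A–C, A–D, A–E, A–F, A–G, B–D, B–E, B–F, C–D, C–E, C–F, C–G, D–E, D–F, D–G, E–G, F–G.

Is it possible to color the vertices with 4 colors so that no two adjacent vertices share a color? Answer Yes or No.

A, C, D, E, G are mutually adjacent (a clique of size 5), so at least 5 colors are needed.
So 4 colors are not enough.

No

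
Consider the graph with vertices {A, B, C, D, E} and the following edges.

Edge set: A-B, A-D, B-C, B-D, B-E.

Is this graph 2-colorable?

A, B, D form a triangle, so at least 3 colors are needed.
So 2 colors are not enough.

No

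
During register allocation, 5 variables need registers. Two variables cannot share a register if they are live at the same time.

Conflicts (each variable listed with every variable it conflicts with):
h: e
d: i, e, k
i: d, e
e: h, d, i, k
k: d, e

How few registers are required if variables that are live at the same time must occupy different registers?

d, i, e all conflict with each other, so at least 3 registers are needed.
3 registers suffice: h=2, d=2, i=3, e=1, k=3. Each listed conflict is separated.

3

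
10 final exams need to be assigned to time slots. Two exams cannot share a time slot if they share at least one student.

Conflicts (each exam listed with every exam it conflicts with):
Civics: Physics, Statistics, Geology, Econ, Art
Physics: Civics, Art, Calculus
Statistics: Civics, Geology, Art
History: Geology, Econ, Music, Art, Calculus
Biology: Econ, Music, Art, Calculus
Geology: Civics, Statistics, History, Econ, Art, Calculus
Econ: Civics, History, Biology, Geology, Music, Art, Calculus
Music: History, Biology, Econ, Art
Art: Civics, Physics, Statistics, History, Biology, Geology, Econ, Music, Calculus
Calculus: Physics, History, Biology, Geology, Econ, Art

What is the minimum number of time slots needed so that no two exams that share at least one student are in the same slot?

History, Geology, Econ, Art, Calculus pairwise conflict, so at least 5 time slots are needed.
5 time slots suffice: Civics=4, Physics=2, Statistics=2, History=5, Biology=5, Geology=3, Econ=2, Music=3, Art=1, Calculus=4. Each listed conflict is separated.

5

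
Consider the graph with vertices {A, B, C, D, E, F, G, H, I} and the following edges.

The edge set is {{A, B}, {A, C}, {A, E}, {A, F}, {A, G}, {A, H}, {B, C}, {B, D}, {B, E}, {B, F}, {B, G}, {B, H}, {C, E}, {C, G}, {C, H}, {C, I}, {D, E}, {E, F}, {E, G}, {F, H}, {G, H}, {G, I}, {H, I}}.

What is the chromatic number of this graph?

5

A, B, C, G, H are pairwise adjacent (a clique of size 5), so at least 5 colors are needed.
5 colors suffice: color 1 → {B, I}; color 2 → {C, D, F}; color 3 → {G}; color 4 → {A}; color 5 → {E, H}. Each edge has distinct colors on its endpoints.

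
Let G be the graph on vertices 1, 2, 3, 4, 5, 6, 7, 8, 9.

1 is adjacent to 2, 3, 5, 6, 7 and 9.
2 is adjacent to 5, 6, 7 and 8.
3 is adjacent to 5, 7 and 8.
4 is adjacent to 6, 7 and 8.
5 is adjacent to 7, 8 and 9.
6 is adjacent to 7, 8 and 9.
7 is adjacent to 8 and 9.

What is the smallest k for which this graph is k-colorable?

3, 5, 7, 8 are pairwise adjacent (a clique of size 4), so at least 4 colors are needed.
4 colors suffice: color red → {7}; color blue → {1, 8}; color green → {5, 6}; color yellow → {2, 3, 4, 9}. No two adjacent vertices share a color.

4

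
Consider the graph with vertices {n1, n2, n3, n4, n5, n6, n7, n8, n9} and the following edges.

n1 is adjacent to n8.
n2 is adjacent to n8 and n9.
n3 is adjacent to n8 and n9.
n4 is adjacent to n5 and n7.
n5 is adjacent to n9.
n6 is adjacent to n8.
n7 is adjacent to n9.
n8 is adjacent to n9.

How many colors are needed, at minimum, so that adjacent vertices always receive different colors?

n3, n8, n9 form a triangle, so at least 3 colors are needed.
3 colors suffice: color 1 → {n5, n7, n8}; color 2 → {n1, n4, n6, n9}; color 3 → {n2, n3}. Every edge joins two different colors.

3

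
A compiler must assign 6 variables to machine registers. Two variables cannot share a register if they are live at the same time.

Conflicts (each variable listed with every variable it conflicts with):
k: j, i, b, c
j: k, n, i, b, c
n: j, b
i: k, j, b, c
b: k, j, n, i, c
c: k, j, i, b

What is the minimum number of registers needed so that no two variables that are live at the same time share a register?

5

k, j, i, b, c pairwise conflict, so at least 5 registers are needed.
A valid assignment using 5 registers: k=5, j=2, n=3, i=3, b=1, c=4. Every pair that conflicts lands in different registers.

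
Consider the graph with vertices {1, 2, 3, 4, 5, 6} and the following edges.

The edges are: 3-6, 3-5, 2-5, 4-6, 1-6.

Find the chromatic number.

3 and 6 are adjacent, so at least 2 colors are needed.
2 colors suffice: color a → {5, 6}; color b → {1, 2, 3, 4}. Every edge joins two different colors.

2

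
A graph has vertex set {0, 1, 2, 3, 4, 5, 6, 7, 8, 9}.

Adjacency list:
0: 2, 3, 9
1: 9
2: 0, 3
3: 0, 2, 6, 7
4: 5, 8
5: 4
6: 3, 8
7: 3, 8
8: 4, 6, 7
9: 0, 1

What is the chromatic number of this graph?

3

0, 2, 3 form a triangle, so at least 3 colors are needed.
3 colors suffice: 0=b, 1=b, 2=c, 3=a, 4=b, 5=a, 6=b, 7=b, 8=a, 9=a. Every edge joins two different colors.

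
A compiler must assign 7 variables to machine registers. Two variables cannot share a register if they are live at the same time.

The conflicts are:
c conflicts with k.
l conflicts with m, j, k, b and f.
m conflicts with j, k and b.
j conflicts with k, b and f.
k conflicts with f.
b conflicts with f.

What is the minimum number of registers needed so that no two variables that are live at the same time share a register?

l, j, b, f pairwise conflict, so at least 4 registers are needed.
4 registers suffice: register 1 → {k, b}; register 2 → {c, l}; register 3 → {j}; register 4 → {m, f}. Each listed conflict is separated.

4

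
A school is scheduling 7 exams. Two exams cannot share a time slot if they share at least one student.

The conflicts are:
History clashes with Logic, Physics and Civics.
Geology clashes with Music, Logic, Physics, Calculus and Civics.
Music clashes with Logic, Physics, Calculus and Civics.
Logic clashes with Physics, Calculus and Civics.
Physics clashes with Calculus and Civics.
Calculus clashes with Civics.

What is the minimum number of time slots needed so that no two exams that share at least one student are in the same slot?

6

Geology, Music, Logic, Physics, Calculus, Civics are mutually in conflict, so at least 6 time slots are needed.
A valid assignment using 6 time slots: History=4, Geology=5, Music=6, Logic=2, Physics=3, Calculus=4, Civics=1. Each listed conflict is separated.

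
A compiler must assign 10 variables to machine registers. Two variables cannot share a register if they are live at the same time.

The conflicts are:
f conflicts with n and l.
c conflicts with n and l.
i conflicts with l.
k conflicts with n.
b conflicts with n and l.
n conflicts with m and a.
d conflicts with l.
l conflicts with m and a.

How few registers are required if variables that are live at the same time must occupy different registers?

2

d and l conflict, so at least 2 registers are needed.
Using 2 registers: f=2, c=2, i=2, k=2, b=2, n=1, d=2, l=1, m=2, a=2. Every pair that conflicts lands in different registers.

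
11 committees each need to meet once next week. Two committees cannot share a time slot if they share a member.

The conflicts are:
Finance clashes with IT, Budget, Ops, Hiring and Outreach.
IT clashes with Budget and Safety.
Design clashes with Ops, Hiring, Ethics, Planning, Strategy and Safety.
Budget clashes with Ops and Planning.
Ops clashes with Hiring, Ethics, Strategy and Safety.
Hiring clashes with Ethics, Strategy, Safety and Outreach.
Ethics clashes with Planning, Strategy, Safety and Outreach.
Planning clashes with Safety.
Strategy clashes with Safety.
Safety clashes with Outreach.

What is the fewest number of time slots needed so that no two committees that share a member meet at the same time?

6

Design, Ops, Hiring, Ethics, Strategy, Safety are mutually in conflict, so at least 6 time slots are needed.
6 time slots suffice: Finance=1, IT=2, Design=5, Budget=3, Ops=2, Hiring=3, Ethics=4, Planning=2, Strategy=6, Safety=1, Outreach=2. Each listed conflict is separated.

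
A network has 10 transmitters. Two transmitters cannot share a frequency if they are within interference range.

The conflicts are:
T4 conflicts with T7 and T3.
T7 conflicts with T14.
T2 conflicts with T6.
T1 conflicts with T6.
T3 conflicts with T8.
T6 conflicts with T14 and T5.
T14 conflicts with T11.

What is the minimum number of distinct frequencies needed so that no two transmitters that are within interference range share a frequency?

T3 and T8 conflict, so at least 2 frequencies are needed.
2 frequencies suffice: frequency 1 → {T7, T3, T6, T11}; frequency 2 → {T4, T2, T1, T14, T8, T5}. Every pair that conflicts lands in different frequencies.

2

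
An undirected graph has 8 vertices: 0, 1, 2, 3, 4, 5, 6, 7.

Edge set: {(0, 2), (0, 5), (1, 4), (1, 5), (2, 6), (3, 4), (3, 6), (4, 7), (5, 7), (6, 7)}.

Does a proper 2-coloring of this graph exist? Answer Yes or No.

The cycle 0-2-6-7-5-0 has odd length 5, so it cannot be 2-colored; at least 3 colors are needed.
So 2 colors are not enough.

No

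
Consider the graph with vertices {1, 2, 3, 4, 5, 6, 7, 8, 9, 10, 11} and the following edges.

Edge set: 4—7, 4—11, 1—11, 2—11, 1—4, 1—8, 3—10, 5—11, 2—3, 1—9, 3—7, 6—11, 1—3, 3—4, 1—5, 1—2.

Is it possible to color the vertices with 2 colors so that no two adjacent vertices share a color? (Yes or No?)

No

1, 2, 3 are mutually adjacent, so at least 3 colors are needed.
So 2 colors are not enough.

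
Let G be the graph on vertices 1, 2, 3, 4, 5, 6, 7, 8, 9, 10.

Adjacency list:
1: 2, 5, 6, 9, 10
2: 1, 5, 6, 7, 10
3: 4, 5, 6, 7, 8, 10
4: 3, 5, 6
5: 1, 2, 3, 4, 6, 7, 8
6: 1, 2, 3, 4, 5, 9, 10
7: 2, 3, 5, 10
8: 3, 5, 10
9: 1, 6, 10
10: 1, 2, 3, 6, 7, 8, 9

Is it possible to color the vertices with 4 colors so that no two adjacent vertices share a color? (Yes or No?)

The chromatic number is 4. 3, 4, 5, 6 are pairwise adjacent (a clique of size 4), so at least 4 colors are needed.
4 colors suffice: color red → {5, 10}; color blue → {6, 7, 8}; color green → {1, 3}; color yellow → {2, 4, 9}.
That is already a proper 4-coloring.

Yes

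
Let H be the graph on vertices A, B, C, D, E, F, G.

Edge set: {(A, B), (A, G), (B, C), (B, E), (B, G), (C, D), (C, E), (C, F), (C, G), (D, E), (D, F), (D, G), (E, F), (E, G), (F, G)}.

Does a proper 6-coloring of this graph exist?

The chromatic number is 5. C, D, E, F, G are pairwise adjacent (a clique of size 5), so at least 5 colors are needed.
One proper 5-coloring: A=blue, B=yellow, C=blue, D=purple, E=green, F=yellow, G=red.
Since 6 ≥ 5, a proper 6-coloring certainly exists.

Yes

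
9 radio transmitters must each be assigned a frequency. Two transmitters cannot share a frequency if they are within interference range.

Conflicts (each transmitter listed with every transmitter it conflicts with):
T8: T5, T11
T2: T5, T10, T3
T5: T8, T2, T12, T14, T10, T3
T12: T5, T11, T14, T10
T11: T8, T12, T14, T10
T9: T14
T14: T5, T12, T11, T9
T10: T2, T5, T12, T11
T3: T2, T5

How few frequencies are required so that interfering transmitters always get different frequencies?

3

T2, T5, T10 pairwise conflict, so at least 3 frequencies are needed.
3 frequencies suffice: frequency 1 → {T5, T11, T9}; frequency 2 → {T8, T14, T10, T3}; frequency 3 → {T2, T12}. Each listed conflict is separated.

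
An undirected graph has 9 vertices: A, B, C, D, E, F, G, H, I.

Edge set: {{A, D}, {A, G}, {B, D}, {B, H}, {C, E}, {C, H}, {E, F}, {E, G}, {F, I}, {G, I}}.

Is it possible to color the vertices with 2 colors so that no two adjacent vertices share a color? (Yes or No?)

The cycle B-D-A-G-E-C-H-B has odd length 7, so it cannot be 2-colored; at least 3 colors are needed.
So 2 colors are not enough.

No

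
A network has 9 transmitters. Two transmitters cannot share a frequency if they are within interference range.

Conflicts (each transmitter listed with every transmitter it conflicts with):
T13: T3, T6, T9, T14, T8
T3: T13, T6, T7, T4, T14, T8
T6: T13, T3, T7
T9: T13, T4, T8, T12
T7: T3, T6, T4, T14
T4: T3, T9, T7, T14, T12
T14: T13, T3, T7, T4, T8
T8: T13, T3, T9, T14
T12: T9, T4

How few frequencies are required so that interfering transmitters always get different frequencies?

4

T13, T3, T14, T8 pairwise conflict, so at least 4 frequencies are needed.
A valid assignment using 4 frequencies: T13=3, T3=1, T6=2, T9=1, T7=4, T4=3, T14=2, T8=4, T12=2. Each listed conflict is separated.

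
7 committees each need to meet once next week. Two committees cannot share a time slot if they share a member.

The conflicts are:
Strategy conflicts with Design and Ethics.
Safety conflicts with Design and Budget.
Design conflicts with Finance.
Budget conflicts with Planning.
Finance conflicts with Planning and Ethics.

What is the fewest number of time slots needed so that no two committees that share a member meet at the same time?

The cycle Safety-Design-Finance-Planning-Budget-Safety has odd length 5, so it cannot be 2-colored; at least 3 time slots are needed.
3 time slots suffice: time slot 1 → {Strategy, Budget, Finance}; time slot 2 → {Design, Planning, Ethics}; time slot 3 → {Safety}. Every pair that conflicts lands in different time slots.

3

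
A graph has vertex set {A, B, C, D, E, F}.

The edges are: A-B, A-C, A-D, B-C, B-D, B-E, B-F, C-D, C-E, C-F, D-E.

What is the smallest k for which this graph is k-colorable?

B, C, D, E are mutually adjacent (a clique of size 4), so at least 4 colors are needed.
A valid assignment using 4 colors: A=4, B=1, C=2, D=3, E=4, F=3. Every edge joins two different colors.

4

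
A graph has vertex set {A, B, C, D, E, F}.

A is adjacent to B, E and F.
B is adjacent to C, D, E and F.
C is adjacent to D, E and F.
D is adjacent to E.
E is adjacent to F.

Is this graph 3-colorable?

No

A, B, E, F form a clique, so at least 4 colors are needed.
So 3 colors are not enough.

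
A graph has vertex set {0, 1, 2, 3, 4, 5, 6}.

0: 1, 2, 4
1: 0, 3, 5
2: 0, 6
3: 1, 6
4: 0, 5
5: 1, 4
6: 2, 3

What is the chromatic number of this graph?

The cycle 6-2-0-1-3-6 has odd length 5, so it cannot be 2-colored; at least 3 colors are needed.
3 colors suffice: color a → {1, 2, 4}; color b → {0, 5, 6}; color c → {3}. Every edge joins two different colors.

3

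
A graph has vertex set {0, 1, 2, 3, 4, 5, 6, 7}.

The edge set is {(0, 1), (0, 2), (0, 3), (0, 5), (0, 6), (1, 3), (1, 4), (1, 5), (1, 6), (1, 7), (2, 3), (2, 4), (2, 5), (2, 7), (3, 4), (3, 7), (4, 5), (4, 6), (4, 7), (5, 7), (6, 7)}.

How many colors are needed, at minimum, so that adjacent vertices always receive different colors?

4

2, 3, 4, 7 are pairwise adjacent (a clique of size 4), so at least 4 colors are needed.
4 colors suffice: color red → {0, 4}; color blue → {7}; color green → {1, 2}; color yellow → {3, 5, 6}. Every edge joins two different colors.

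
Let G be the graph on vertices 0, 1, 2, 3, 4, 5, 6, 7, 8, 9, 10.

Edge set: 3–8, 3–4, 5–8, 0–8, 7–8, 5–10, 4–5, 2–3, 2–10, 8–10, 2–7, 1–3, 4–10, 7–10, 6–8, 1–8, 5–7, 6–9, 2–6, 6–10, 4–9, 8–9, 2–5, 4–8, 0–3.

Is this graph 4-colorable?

The chromatic number is 4. 2, 5, 7, 10 are pairwise adjacent (a clique of size 4), so at least 4 colors are needed.
One proper 4-coloring: 0=c, 1=c, 2=a, 3=b, 4=d, 5=c, 6=c, 7=d, 8=a, 9=b, 10=b.
That is already a proper 4-coloring.

Yes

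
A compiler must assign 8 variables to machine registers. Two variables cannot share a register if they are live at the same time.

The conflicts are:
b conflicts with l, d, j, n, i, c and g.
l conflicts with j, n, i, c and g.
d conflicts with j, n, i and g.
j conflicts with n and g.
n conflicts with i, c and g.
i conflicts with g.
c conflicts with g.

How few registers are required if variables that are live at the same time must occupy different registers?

b, d, n, i, g are mutually in conflict, so at least 5 registers are needed.
Using 5 registers: b=3, l=4, d=4, j=5, n=2, i=5, c=5, g=1. No two conflicting variables share a register.

5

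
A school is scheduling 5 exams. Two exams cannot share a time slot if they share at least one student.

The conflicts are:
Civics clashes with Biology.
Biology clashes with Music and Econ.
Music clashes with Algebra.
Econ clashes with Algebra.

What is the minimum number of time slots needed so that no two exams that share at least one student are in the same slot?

2

Biology and Econ conflict, so at least 2 time slots are needed.
Using 2 time slots: Civics=2, Biology=1, Music=2, Econ=2, Algebra=1. Each listed conflict is separated.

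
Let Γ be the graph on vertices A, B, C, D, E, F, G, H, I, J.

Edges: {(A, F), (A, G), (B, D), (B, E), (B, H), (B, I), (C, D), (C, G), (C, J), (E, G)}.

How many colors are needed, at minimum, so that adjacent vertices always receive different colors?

3

The cycle C-D-B-E-G-C has odd length 5, so it cannot be 2-colored; at least 3 colors are needed.
A valid assignment using 3 colors: A=2, B=1, C=2, D=3, E=2, F=1, G=1, H=2, I=2, J=1. No two adjacent vertices share a color.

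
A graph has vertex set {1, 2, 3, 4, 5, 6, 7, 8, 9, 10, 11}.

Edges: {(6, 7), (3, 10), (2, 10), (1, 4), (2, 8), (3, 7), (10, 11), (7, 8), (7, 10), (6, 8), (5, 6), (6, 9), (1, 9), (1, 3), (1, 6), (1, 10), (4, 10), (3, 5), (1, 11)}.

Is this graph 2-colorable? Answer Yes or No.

No

1, 10, 11 are pairwise adjacent, so at least 3 colors are needed.
So 2 colors are not enough.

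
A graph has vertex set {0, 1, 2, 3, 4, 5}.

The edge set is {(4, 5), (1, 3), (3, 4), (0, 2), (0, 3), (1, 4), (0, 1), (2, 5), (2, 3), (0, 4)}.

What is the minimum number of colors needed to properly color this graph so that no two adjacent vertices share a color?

0, 1, 3, 4 are mutually adjacent (a clique of size 4), so at least 4 colors are needed.
One proper 4-coloring: 0=green, 1=yellow, 2=red, 3=blue, 4=red, 5=blue. No two adjacent vertices share a color.

4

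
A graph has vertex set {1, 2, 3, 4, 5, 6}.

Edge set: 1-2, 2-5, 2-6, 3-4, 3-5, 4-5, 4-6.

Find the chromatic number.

3, 4, 5 are mutually adjacent, so at least 3 colors are needed.
A valid assignment using 3 colors: 1=b, 2=a, 3=c, 4=a, 5=b, 6=b. Every edge joins two different colors.

3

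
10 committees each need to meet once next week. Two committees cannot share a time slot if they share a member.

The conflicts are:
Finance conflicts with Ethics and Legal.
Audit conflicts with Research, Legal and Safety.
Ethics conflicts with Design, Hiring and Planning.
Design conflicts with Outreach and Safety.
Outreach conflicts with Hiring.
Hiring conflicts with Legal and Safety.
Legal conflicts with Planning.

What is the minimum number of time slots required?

2

Finance and Ethics conflict, so at least 2 time slots are needed.
Using 2 time slots: Finance=2, Audit=2, Ethics=1, Design=2, Research=1, Outreach=1, Hiring=2, Legal=1, Planning=2, Safety=1. Each listed conflict is separated.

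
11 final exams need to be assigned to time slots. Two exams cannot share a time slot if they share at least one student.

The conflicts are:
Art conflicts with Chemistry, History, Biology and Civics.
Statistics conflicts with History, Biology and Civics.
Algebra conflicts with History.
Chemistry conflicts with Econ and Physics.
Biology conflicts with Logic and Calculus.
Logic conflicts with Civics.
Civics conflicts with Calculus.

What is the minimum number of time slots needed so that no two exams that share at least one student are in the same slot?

Biology and Logic conflict, so at least 2 time slots are needed.
Using 2 time slots: Art=2, Statistics=2, Algebra=2, Chemistry=1, History=1, Econ=2, Biology=1, Logic=2, Civics=1, Calculus=2, Physics=2. Every pair that conflicts lands in different time slots.

2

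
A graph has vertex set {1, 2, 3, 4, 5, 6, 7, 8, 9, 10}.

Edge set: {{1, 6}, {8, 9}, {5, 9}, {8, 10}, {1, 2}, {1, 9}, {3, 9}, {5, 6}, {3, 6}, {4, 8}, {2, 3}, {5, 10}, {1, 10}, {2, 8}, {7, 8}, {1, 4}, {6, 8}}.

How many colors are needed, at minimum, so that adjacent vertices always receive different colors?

2

2 and 8 are adjacent, so at least 2 colors are needed.
2 colors suffice: color red → {1, 3, 5, 8}; color blue → {2, 4, 6, 7, 9, 10}. Every edge joins two different colors.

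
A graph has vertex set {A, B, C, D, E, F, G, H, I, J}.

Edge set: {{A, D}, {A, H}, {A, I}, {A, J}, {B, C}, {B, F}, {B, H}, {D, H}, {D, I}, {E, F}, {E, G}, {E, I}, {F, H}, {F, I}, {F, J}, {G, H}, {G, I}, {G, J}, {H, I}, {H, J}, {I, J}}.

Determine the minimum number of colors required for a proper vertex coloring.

G, H, I, J form a clique, so at least 4 colors are needed.
4 colors suffice: color red → {B, I}; color blue → {C, E, H}; color green → {A, F, G}; color yellow → {D, J}. Every edge joins two different colors.

4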